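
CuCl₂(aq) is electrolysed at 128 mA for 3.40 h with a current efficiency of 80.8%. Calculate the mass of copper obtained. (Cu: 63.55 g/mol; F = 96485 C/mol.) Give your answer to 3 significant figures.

0.417 g

Q = 0.128 × 12240 = 1567 C
n(e⁻) = 1567 / 96485 = 0.01624 mol
Cu²⁺ + 2e⁻ → Cu, so theoretical m(Cu) = 0.008120 × 63.55 = 0.5160 g
Actual mass = 80.8% × 0.5160 = 0.417 g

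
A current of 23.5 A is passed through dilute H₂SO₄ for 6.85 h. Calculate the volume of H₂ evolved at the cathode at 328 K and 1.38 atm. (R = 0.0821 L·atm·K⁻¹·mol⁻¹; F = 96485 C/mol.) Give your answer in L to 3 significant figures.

58.6 L

Q = 23.5 A × 24660 s = 5.795×10^5 C
n(e⁻) = Q/F = 5.795×10^5/96485 = 6.006 mol
2H⁺ + 2e⁻ → H₂, so n(H₂) = 6.006 / 2 = 3.003 mol
V = nRT/P = 3.003 × 0.0821 × 328 / 1.38 = 58.60 L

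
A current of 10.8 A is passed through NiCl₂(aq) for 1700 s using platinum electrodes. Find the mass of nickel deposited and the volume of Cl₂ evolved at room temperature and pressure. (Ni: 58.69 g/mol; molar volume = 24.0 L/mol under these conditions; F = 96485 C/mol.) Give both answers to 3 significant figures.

5.58 g Ni; 2.28 L Cl₂

Q = 10.8 × 1700 = 18360 C; n(e⁻) = 18360 / 96485 = 0.1903 mol
Cathode: Ni²⁺ + 2e⁻ → Ni → n(Ni) = 0.1903/2 = 0.09515 mol → 5.58 g
Anode: 2Cl⁻ → Cl₂ + 2e⁻ → n(Cl₂) = 0.1903/2 = 0.09515 mol → 2.28 L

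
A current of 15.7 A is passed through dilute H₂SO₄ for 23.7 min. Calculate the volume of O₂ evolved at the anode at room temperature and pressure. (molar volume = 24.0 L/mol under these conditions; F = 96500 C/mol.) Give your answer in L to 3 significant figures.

Q = It = 15.7 × 1422 = 22330 C
n(e⁻) = 22330 / 96500 = 0.2314 mol
2H₂O → O₂ + 4H⁺ + 4e⁻, so n(O₂) = 0.2314 / 4 = 0.05785 mol
V = 0.05785 × 24.0 = 1.388 L

1.39 L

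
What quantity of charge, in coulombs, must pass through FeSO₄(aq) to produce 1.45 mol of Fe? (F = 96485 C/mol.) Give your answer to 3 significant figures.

Fe²⁺ + 2e⁻ → Fe, so n(e⁻) = 2 × 1.45 = 2.900 mol
Q = 2.900 × 96485 = 2.798×10^5 C

2.80×10^5 C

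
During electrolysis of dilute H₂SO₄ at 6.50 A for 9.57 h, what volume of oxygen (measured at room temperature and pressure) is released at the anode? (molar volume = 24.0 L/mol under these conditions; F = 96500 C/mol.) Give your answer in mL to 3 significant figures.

13900 mL

Q = It = 6.50 × 34452 = 2.239×10^5 C
Moles of electrons = 2.239×10^5 / 96500 = 2.320 mol
2H₂O → O₂ + 4H⁺ + 4e⁻, so n(O₂) = 2.320 / 4 = 0.5800 mol
V = 0.5800 × 24.0 = 13.92 L
= 13900 mL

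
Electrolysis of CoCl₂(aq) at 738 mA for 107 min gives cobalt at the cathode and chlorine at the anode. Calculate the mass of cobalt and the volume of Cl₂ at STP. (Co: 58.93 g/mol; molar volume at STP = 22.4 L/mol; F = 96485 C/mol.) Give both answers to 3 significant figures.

1.45 g Co; 0.550 L Cl₂

Q = 0.738 × 6420 = 4738 C; n(e⁻) = 4738 / 96485 = 0.04911 mol
Cathode: Co²⁺ + 2e⁻ → Co → n(Co) = 0.04911/2 = 0.02456 mol → 1.45 g
Anode: 2Cl⁻ → Cl₂ + 2e⁻ → n(Cl₂) = 0.04911/2 = 0.02456 mol → 0.550 L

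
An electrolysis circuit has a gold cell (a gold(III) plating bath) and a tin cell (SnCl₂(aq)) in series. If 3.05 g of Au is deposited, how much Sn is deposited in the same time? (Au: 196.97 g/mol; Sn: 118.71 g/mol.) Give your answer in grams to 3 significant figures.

n(Au) = 3.05 / 196.97 = 0.01548 mol
Au³⁺ + 3e⁻ → Au, so n(e⁻) = 3 × 0.01548 = 0.04644 mol
The cells are in series, so the same charge (and hence the same n(e⁻) = 0.04644 mol) passes through both.
Sn²⁺ + 2e⁻ → Sn, so n(Sn) = 0.04644 / 2 = 0.02322 mol
m(Sn) = 0.02322 × 118.71 = 2.76 g

2.76 g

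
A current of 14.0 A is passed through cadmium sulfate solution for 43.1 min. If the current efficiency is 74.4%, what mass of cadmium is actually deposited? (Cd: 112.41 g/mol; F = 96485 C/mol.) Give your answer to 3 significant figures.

15.7 g

Q = 14.0 × 2586 = 36200 C
n(e⁻) = 36200 / 96485 = 0.3752 mol
Cd²⁺ + 2e⁻ → Cd, so theoretical m(Cd) = 0.1876 × 112.41 = 21.09 g
Actual mass = 74.4% × 21.09 = 15.7 g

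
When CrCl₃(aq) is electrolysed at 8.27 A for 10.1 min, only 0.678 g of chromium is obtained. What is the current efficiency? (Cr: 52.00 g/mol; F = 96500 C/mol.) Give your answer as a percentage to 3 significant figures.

Q = 8.27 × 606 = 5012 C
n(e⁻) = 5012 / 96500 = 0.05194 mol
Cr³⁺ + 3e⁻ → Cr, so theoretical n(Cr) = 0.01731 mol → 0.9001 g
Efficiency = 0.678 / 0.9001 = 0.7532 = 75.3%

75.3%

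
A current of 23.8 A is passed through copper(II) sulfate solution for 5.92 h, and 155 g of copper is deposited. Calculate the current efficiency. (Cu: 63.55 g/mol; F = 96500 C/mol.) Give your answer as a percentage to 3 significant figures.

Q = 23.8 × 21312 = 5.072×10^5 C
n(e⁻) = 5.072×10^5 / 96500 = 5.256 mol
Cu²⁺ + 2e⁻ → Cu, so theoretical n(Cu) = 2.628 mol → 167.0 g
Efficiency = 155 / 167.0 = 0.9281 = 92.8%

92.8%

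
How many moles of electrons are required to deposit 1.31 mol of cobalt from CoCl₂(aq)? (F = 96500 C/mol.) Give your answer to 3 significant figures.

Co²⁺ + 2e⁻ → Co, so n(e⁻) = 2 × 1.31 = 2.620 mol

2.62 mol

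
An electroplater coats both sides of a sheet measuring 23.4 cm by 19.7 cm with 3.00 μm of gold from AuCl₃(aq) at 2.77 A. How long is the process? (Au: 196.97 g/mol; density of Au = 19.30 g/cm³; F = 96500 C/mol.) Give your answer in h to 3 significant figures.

Plated area = 2 × 23.4 × 19.7 = 922.0 cm²
Volume = 922.0 × 3.00×10⁻⁴ cm = 0.2766 cm³
m(Au) = 0.2766 × 19.30 = 5.338 g
n(Au) = 5.338 / 196.97 = 0.02710 mol; n(e⁻) = 3 × 0.02710 = 0.08130 mol
Q = 0.08130 × 96500 = 7845 C
t = 7845 / 2.77 = 2832 s = 0.787 h

0.787 h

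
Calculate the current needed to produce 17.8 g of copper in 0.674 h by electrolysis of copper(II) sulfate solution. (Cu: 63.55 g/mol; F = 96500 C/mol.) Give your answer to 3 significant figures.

n(Cu) = 17.8 / 63.55 = 0.2801 mol
Cu²⁺ + 2e⁻ → Cu, so n(e⁻) = 2 × 0.2801 = 0.5602 mol
Q = 0.5602 × 96500 = 54060 C
I = Q / t = 54060 / 2426.4 s = 22.3 A

22.3 A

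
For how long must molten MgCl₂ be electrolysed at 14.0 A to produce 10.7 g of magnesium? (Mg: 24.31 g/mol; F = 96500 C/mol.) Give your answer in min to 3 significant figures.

101 min

n(Mg) = 10.7 / 24.31 = 0.4401 mol
Mg²⁺ + 2e⁻ → Mg, so n(e⁻) = 2 × 0.4401 = 0.8802 mol
Q = 0.8802 × 96500 = 84940 C
t = Q / I = 84940 / 14.0 = 6067 s = 101 min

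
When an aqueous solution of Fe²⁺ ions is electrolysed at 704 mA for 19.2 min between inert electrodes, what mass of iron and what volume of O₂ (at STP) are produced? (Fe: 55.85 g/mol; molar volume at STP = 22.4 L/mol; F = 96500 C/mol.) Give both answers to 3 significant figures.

Q = 0.704 × 1152 = 811.0 C; n(e⁻) = 811.0 / 96500 = 0.008404 mol
Cathode: Fe²⁺ + 2e⁻ → Fe → n(Fe) = 0.008404/2 = 0.004202 mol → 0.235 g
Anode: 2H₂O → O₂ + 4H⁺ + 4e⁻ → n(O₂) = 0.008404/4 = 0.002101 mol → 0.0471 L

0.235 g Fe; 0.0471 L O₂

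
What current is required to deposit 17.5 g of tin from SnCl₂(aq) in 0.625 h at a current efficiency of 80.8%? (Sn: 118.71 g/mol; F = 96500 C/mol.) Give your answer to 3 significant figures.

15.6 A

n(Sn) = 17.5 / 118.71 = 0.1474 mol
Sn²⁺ + 2e⁻ → Sn, so n(e⁻) = 2 × 0.1474 = 0.2948 mol
Q = 0.2948 × 96500 / 0.808 = 35210 C
I = Q / t = 35210 / 2250 s = 15.6 A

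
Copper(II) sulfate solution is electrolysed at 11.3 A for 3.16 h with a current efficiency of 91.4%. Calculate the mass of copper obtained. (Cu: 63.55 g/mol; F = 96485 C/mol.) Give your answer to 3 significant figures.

Q = 11.3 × 11376 = 1.285×10^5 C
n(e⁻) = 1.285×10^5 / 96485 = 1.332 mol
Cu²⁺ + 2e⁻ → Cu, so theoretical m(Cu) = 0.6660 × 63.55 = 42.32 g
Actual mass = 91.4% × 42.32 = 38.7 g

38.7 g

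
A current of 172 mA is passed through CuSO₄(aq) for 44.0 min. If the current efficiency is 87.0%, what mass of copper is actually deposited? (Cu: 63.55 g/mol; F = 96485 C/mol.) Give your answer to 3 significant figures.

0.130 g

Q = 0.172 × 2640 = 454.1 C
n(e⁻) = 454.1 / 96485 = 0.004706 mol
Cu²⁺ + 2e⁻ → Cu, so theoretical m(Cu) = 0.002353 × 63.55 = 0.1495 g
Actual mass = 87.0% × 0.1495 = 0.130 g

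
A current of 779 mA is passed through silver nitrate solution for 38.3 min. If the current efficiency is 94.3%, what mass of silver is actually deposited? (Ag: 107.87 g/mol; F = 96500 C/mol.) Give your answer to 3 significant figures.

Q = 0.779 × 2298 = 1790 C
n(e⁻) = 1790 / 96500 = 0.01855 mol
Ag⁺ + e⁻ → Ag, so theoretical m(Ag) = 0.01855 × 107.87 = 2.001 g
Actual mass = 94.3% × 2.001 = 1.89 g

1.89 g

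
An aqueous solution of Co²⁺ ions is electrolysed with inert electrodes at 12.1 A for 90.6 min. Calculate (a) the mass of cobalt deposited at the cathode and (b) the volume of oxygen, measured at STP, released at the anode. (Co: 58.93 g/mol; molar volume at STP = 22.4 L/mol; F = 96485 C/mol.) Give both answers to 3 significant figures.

20.1 g Co; 3.82 L O₂

Q = 12.1 × 5436 = 65780 C; n(e⁻) = 65780 / 96485 = 0.6818 mol
Cathode: Co²⁺ + 2e⁻ → Co → n(Co) = 0.6818/2 = 0.3409 mol → 20.1 g
Anode: 2H₂O → O₂ + 4H⁺ + 4e⁻ → n(O₂) = 0.6818/4 = 0.1705 mol → 3.82 L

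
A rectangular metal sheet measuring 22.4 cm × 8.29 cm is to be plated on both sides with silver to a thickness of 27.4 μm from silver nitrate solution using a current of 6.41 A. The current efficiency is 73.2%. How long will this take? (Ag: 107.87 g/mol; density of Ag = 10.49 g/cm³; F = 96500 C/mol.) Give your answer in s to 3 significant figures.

Plated area = 2 × 22.4 × 8.29 = 371.4 cm²
Volume = 371.4 × 27.4×10⁻⁴ cm = 1.018 cm³
m(Ag) = 1.018 × 10.49 = 10.68 g
n(Ag) = 10.68 / 107.87 = 0.09901 mol; n(e⁻) = 0.09901 mol
Q = 0.09901 × 96500 / 0.732 = 13050 C
t = 13050 / 6.41 = 2036 s

2040 s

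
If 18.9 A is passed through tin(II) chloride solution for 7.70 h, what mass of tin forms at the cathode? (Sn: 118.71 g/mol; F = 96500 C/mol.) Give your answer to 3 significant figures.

322 g

Charge passed = 18.9 × 27720 = 5.239×10^5 C
Moles of electrons = 5.239×10^5 / 96500 = 5.429 mol
Sn²⁺ + 2e⁻ → Sn, so n(Sn) = 5.429 / 2 = 2.715 mol
m = 2.715 × 118.71 = 322 g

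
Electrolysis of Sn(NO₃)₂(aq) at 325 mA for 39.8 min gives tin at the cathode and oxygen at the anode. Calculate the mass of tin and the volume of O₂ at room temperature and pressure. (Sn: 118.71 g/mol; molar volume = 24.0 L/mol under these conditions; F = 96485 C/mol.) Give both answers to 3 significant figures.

Q = 0.325 × 2388 = 776.1 C; n(e⁻) = 776.1 / 96485 = 0.008044 mol
Cathode: Sn²⁺ + 2e⁻ → Sn → n(Sn) = 0.008044/2 = 0.004022 mol → 0.477 g
Anode: 2H₂O → O₂ + 4H⁺ + 4e⁻ → n(O₂) = 0.008044/4 = 0.002011 mol → 0.0483 L

0.477 g Sn; 0.0483 L O₂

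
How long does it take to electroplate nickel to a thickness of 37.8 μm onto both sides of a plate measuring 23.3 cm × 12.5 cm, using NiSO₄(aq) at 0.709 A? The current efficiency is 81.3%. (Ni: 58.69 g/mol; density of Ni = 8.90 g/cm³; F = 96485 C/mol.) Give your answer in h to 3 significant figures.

31.1 h

Plated area = 2 × 23.3 × 12.5 = 582.5 cm²
Volume = 582.5 × 37.8×10⁻⁴ cm = 2.202 cm³
m(Ni) = 2.202 × 8.90 = 19.60 g
n(Ni) = 19.60 / 58.69 = 0.3340 mol; n(e⁻) = 2 × 0.3340 = 0.6680 mol
Q = 0.6680 × 96485 / 0.813 = 79280 C
t = 79280 / 0.709 = 1.118×10^5 s = 31.1 h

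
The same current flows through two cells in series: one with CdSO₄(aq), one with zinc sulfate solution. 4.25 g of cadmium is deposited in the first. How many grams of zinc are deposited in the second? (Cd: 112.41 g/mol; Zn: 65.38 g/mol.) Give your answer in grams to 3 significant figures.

n(Cd) = 4.25 / 112.41 = 0.03781 mol
Cd²⁺ + 2e⁻ → Cd, so n(e⁻) = 2 × 0.03781 = 0.07562 mol
Same current for the same time ⇒ same n(e⁻) = 0.07562 mol in both cells.
Zn²⁺ + 2e⁻ → Zn, so n(Zn) = 0.07562 / 2 = 0.03781 mol
m(Zn) = 0.03781 × 65.38 = 2.47 g

2.47 g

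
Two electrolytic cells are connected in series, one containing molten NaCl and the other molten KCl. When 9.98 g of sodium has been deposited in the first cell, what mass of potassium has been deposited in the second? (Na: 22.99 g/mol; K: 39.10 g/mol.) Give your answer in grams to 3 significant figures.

n(Na) = 9.98 / 22.99 = 0.4341 mol
Na⁺ + e⁻ → Na, so n(e⁻) = 0.4341 mol
The cells are in series, so the same charge (and hence the same n(e⁻) = 0.4341 mol) passes through both.
K⁺ + e⁻ → K, so n(K) = 0.4341 mol
m(K) = 0.4341 × 39.10 = 17.0 g

17.0 g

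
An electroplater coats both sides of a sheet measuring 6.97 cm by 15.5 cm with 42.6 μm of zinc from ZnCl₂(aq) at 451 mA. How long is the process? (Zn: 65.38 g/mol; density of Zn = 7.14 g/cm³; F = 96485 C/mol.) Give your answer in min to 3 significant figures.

Plated area = 2 × 6.97 × 15.5 = 216.1 cm²
Volume = 216.1 × 42.6×10⁻⁴ cm = 0.9206 cm³
m(Zn) = 0.9206 × 7.14 = 6.573 g
n(Zn) = 6.573 / 65.38 = 0.1005 mol; n(e⁻) = 2 × 0.1005 = 0.2010 mol
Q = 0.2010 × 96485 = 19390 C
t = 19390 / 0.451 = 42990 s = 717 min

717 min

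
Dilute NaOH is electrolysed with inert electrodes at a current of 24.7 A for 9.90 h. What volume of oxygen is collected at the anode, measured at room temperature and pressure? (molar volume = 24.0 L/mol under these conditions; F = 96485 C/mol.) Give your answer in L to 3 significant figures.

54.7 L

Q = It = 24.7 × 35640 = 8.803×10^5 C
n(e⁻) = Q/F = 8.803×10^5/96485 = 9.124 mol
2H₂O → O₂ + 4H⁺ + 4e⁻, so n(O₂) = 9.124 / 4 = 2.281 mol
V = 2.281 × 24.0 = 54.74 L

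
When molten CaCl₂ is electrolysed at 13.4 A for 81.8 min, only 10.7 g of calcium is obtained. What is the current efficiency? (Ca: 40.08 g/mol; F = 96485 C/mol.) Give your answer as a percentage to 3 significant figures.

78.3%

Q = 13.4 × 4908 = 65770 C
n(e⁻) = 65770 / 96485 = 0.6817 mol
Ca²⁺ + 2e⁻ → Ca, so theoretical n(Ca) = 0.3409 mol → 13.66 g
Efficiency = 10.7 / 13.66 = 0.7833 = 78.3%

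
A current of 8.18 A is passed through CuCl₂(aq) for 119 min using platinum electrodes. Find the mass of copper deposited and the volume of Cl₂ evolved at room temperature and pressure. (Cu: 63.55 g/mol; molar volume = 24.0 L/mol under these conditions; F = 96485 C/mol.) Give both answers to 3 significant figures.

19.2 g Cu; 7.26 L Cl₂

Q = 8.18 × 7140 = 58410 C; n(e⁻) = 58410 / 96485 = 0.6054 mol
Cathode: Cu²⁺ + 2e⁻ → Cu → n(Cu) = 0.6054/2 = 0.3027 mol → 19.2 g
Anode: 2Cl⁻ → Cl₂ + 2e⁻ → n(Cl₂) = 0.6054/2 = 0.3027 mol → 7.26 L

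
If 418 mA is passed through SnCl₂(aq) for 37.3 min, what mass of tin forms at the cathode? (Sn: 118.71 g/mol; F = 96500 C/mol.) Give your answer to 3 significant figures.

0.575 g

Q = It = 0.418 × 2238 = 935.5 C
n(e⁻) = 935.5 / 96500 = 0.009694 mol
Sn²⁺ + 2e⁻ → Sn, so n(Sn) = 0.009694 / 2 = 0.004847 mol
m = 0.004847 × 118.71 = 0.575 g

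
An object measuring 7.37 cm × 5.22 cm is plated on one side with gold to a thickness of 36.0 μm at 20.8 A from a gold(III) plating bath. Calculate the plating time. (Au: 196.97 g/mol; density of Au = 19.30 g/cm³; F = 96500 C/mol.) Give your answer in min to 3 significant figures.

Plated area = 7.37 × 5.22 = 38.47 cm²
Volume = 38.47 × 36.0×10⁻⁴ cm = 0.1385 cm³
m(Au) = 0.1385 × 19.30 = 2.673 g
n(Au) = 2.673 / 196.97 = 0.01357 mol; n(e⁻) = 3 × 0.01357 = 0.04071 mol
Q = 0.04071 × 96500 = 3929 C
t = 3929 / 20.8 = 188.9 s = 3.15 min

3.15 min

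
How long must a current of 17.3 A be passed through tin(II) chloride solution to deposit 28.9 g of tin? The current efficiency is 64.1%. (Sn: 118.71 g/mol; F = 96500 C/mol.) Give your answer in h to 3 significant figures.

1.18 h

n(Sn) = 28.9 / 118.71 = 0.2435 mol
Sn²⁺ + 2e⁻ → Sn, so n(e⁻) = 2 × 0.2435 = 0.4870 mol
Q = 0.4870 × 96500 / 0.641 = 73320 C
t = Q / I = 73320 / 17.3 = 4238 s = 1.18 h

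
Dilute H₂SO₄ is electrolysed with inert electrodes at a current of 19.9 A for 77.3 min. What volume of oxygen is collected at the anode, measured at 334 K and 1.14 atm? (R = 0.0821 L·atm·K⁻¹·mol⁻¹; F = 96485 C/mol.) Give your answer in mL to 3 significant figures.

5750 mL

Q = 19.9 A × 4638 s = 92300 C
n(e⁻) = Q/F = 92300/96485 = 0.9566 mol
2H₂O → O₂ + 4H⁺ + 4e⁻, so n(O₂) = 0.9566 / 4 = 0.2392 mol
V = nRT/P = 0.2392 × 0.0821 × 334 / 1.14 = 5.754 L
= 5750 mL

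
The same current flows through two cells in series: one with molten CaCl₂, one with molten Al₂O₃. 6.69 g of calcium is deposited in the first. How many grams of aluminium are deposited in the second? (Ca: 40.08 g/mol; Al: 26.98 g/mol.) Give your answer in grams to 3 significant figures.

n(Ca) = 6.69 / 40.08 = 0.1669 mol
Ca²⁺ + 2e⁻ → Ca, so n(e⁻) = 2 × 0.1669 = 0.3338 mol
Same current for the same time ⇒ same n(e⁻) = 0.3338 mol in both cells.
Al³⁺ + 3e⁻ → Al, so n(Al) = 0.3338 / 3 = 0.1113 mol
m(Al) = 0.1113 × 26.98 = 3.00 g

3.00 g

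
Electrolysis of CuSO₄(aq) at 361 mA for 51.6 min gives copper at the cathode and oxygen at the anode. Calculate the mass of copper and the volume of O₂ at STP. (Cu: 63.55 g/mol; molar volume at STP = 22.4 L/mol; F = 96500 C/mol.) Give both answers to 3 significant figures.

Q = 0.361 × 3096 = 1118 C; n(e⁻) = 1118 / 96500 = 0.01159 mol
Cathode: Cu²⁺ + 2e⁻ → Cu → n(Cu) = 0.01159/2 = 0.005795 mol → 0.368 g
Anode: 2H₂O → O₂ + 4H⁺ + 4e⁻ → n(O₂) = 0.01159/4 = 0.002898 mol → 0.0649 L

0.368 g Cu; 0.0649 L O₂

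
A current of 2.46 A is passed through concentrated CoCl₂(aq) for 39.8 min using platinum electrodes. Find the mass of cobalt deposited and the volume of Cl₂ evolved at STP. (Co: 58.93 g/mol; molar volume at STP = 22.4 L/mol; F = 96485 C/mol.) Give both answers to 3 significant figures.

1.79 g Co; 0.682 L Cl₂

Q = 2.46 × 2388 = 5874 C; n(e⁻) = 5874 / 96485 = 0.06088 mol
Cathode: Co²⁺ + 2e⁻ → Co → n(Co) = 0.06088/2 = 0.03044 mol → 1.79 g
Anode: 2Cl⁻ → Cl₂ + 2e⁻ → n(Cl₂) = 0.06088/2 = 0.03044 mol → 0.682 L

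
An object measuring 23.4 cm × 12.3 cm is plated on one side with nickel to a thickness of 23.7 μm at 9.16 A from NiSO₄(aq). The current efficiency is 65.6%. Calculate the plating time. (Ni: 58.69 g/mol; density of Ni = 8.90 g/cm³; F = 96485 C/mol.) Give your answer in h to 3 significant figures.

0.923 h

Plated area = 23.4 × 12.3 = 287.8 cm²
Volume = 287.8 × 23.7×10⁻⁴ cm = 0.6821 cm³
m(Ni) = 0.6821 × 8.90 = 6.071 g
n(Ni) = 6.071 / 58.69 = 0.1034 mol; n(e⁻) = 2 × 0.1034 = 0.2068 mol
Q = 0.2068 × 96485 / 0.656 = 30420 C
t = 30420 / 9.16 = 3321 s = 0.923 h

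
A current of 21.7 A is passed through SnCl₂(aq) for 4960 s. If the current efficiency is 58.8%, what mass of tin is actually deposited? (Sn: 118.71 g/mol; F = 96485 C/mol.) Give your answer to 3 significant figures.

38.9 g

Q = 21.7 × 4960 = 1.076×10^5 C
n(e⁻) = 1.076×10^5 / 96485 = 1.115 mol
Sn²⁺ + 2e⁻ → Sn, so theoretical m(Sn) = 0.5575 × 118.71 = 66.18 g
Actual mass = 58.8% × 66.18 = 38.9 g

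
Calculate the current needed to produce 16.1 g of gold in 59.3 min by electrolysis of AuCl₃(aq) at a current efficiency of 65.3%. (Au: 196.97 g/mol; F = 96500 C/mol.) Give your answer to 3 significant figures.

n(Au) = 16.1 / 196.97 = 0.08174 mol
Au³⁺ + 3e⁻ → Au, so n(e⁻) = 3 × 0.08174 = 0.2452 mol
Q = 0.2452 × 96500 / 0.653 = 36240 C
I = Q / t = 36240 / 3558 s = 10.2 A

10.2 A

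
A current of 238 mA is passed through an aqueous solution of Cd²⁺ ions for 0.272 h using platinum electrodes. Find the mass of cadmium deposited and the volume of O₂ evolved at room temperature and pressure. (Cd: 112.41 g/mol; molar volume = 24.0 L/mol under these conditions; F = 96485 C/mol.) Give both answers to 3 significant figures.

0.136 g Cd; 0.0145 L O₂

Q = 0.238 × 979.2 = 233.0 C; n(e⁻) = 233.0 / 96485 = 0.002415 mol
Cathode: Cd²⁺ + 2e⁻ → Cd → n(Cd) = 0.002415/2 = 0.001208 mol → 0.136 g
Anode: 2H₂O → O₂ + 4H⁺ + 4e⁻ → n(O₂) = 0.002415/4 = 6.038×10^-4 mol → 0.0145 L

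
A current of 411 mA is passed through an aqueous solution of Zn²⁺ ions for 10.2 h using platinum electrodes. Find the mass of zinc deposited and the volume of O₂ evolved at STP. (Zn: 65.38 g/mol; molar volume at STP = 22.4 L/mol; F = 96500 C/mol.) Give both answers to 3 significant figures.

5.11 g Zn; 0.876 L O₂

Q = 0.411 × 36720 = 15090 C; n(e⁻) = 15090 / 96500 = 0.1564 mol
Cathode: Zn²⁺ + 2e⁻ → Zn → n(Zn) = 0.1564/2 = 0.07820 mol → 5.11 g
Anode: 2H₂O → O₂ + 4H⁺ + 4e⁻ → n(O₂) = 0.1564/4 = 0.03910 mol → 0.876 L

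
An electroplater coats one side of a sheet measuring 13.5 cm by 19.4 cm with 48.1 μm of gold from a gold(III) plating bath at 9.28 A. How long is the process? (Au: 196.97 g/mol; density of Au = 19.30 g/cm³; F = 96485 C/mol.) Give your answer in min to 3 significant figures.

64.2 min

Plated area = 13.5 × 19.4 = 261.9 cm²
Volume = 261.9 × 48.1×10⁻⁴ cm = 1.260 cm³
m(Au) = 1.260 × 19.30 = 24.32 g
n(Au) = 24.32 / 196.97 = 0.1235 mol; n(e⁻) = 3 × 0.1235 = 0.3705 mol
Q = 0.3705 × 96485 = 35750 C
t = 35750 / 9.28 = 3852 s = 64.2 min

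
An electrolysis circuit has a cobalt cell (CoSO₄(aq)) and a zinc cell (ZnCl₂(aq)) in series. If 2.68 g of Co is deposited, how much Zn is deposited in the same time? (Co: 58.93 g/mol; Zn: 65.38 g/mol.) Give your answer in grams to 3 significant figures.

n(Co) = 2.68 / 58.93 = 0.04548 mol
Co²⁺ + 2e⁻ → Co, so n(e⁻) = 2 × 0.04548 = 0.09096 mol
Since the cells are in series, n(e⁻) in the Zn cell is also 0.09096 mol.
Zn²⁺ + 2e⁻ → Zn, so n(Zn) = 0.09096 / 2 = 0.04548 mol
m(Zn) = 0.04548 × 65.38 = 2.97 g

2.97 g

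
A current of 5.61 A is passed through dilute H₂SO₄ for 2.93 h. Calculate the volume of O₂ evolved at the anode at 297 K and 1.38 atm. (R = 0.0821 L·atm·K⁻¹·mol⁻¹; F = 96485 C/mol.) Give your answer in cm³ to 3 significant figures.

2710 cm³

Q = It = 5.61 × 10548 = 59170 C
n(e⁻) = 59170 / 96485 = 0.6133 mol
2H₂O → O₂ + 4H⁺ + 4e⁻, so n(O₂) = 0.6133 / 4 = 0.1533 mol
V = nRT/P = 0.1533 × 0.0821 × 297 / 1.38 = 2.709 L
= 2710 cm³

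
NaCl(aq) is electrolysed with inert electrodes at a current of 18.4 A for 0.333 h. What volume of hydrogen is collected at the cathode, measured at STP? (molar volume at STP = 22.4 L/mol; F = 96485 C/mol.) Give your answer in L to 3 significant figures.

Charge passed = 18.4 × 1198.8 = 22060 C
n(e⁻) = 22060 / 96485 = 0.2286 mol
2H⁺ + 2e⁻ → H₂, so n(H₂) = 0.2286 / 2 = 0.1143 mol
V = 0.1143 × 22.4 = 2.560 L

2.56 L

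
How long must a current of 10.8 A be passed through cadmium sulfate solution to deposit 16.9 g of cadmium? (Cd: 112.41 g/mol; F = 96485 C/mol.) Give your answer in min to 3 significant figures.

n(Cd) = 16.9 / 112.41 = 0.1503 mol
Cd²⁺ + 2e⁻ → Cd, so n(e⁻) = 2 × 0.1503 = 0.3006 mol
Q = 0.3006 × 96485 = 29000 C
t = Q / I = 29000 / 10.8 = 2685 s = 44.8 min

44.8 min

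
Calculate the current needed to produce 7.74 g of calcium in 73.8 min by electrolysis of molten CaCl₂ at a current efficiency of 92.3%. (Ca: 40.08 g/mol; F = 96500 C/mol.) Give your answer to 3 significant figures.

9.12 A

n(Ca) = 7.74 / 40.08 = 0.1931 mol
Ca²⁺ + 2e⁻ → Ca, so n(e⁻) = 2 × 0.1931 = 0.3862 mol
Q = 0.3862 × 96500 / 0.923 = 40380 C
I = Q / t = 40380 / 4428 s = 9.12 A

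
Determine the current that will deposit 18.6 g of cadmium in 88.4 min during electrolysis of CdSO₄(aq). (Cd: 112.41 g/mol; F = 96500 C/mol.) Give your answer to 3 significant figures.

n(Cd) = 18.6 / 112.41 = 0.1655 mol
Cd²⁺ + 2e⁻ → Cd, so n(e⁻) = 2 × 0.1655 = 0.3310 mol
Q = 0.3310 × 96500 = 31940 C
I = Q / t = 31940 / 5304 s = 6.02 A

6.02 A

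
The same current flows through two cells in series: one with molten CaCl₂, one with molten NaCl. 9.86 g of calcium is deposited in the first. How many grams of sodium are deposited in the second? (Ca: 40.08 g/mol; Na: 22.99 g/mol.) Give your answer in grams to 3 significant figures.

n(Ca) = 9.86 / 40.08 = 0.2460 mol
Ca²⁺ + 2e⁻ → Ca, so n(e⁻) = 2 × 0.2460 = 0.4920 mol
Same current for the same time ⇒ same n(e⁻) = 0.4920 mol in both cells.
Na⁺ + e⁻ → Na, so n(Na) = 0.4920 mol
m(Na) = 0.4920 × 22.99 = 11.3 g

11.3 g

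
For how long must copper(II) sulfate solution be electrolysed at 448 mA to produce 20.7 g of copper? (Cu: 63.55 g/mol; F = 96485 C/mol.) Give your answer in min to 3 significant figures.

2340 min

n(Cu) = 20.7 / 63.55 = 0.3257 mol
Cu²⁺ + 2e⁻ → Cu, so n(e⁻) = 2 × 0.3257 = 0.6514 mol
Q = 0.6514 × 96485 = 62850 C
t = Q / I = 62850 / 0.448 = 1.403×10^5 s = 2340 min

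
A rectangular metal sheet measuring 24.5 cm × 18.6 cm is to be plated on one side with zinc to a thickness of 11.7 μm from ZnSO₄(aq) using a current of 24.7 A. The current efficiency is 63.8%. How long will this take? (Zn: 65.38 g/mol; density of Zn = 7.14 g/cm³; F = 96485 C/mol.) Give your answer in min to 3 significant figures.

Plated area = 24.5 × 18.6 = 455.7 cm²
Volume = 455.7 × 11.7×10⁻⁴ cm = 0.5332 cm³
m(Zn) = 0.5332 × 7.14 = 3.807 g
n(Zn) = 3.807 / 65.38 = 0.05823 mol; n(e⁻) = 2 × 0.05823 = 0.1165 mol
Q = 0.1165 × 96485 / 0.638 = 17620 C
t = 17620 / 24.7 = 713.4 s = 11.9 min

11.9 min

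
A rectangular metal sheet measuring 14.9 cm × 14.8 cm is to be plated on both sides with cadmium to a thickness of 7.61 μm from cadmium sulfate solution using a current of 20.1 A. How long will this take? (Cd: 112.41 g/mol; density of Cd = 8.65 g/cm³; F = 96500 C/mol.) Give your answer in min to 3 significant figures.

4.13 min

Plated area = 2 × 14.9 × 14.8 = 441.0 cm²
Volume = 441.0 × 7.61×10⁻⁴ cm = 0.3356 cm³
m(Cd) = 0.3356 × 8.65 = 2.903 g
n(Cd) = 2.903 / 112.41 = 0.02583 mol; n(e⁻) = 2 × 0.02583 = 0.05166 mol
Q = 0.05166 × 96500 = 4985 C
t = 4985 / 20.1 = 248.0 s = 4.13 min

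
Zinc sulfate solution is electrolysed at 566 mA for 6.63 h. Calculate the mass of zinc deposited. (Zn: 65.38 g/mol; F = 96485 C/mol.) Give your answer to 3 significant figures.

4.58 g

Q = It = 0.566 × 23868 = 13510 C
n(e⁻) = 13510 / 96485 = 0.1400 mol
Zn²⁺ + 2e⁻ → Zn, so n(Zn) = 0.1400 / 2 = 0.07000 mol
m = 0.07000 × 65.38 = 4.58 g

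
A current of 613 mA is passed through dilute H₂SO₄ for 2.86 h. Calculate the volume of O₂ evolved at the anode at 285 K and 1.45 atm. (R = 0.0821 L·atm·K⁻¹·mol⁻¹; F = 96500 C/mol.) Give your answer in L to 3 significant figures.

Q = It = 0.613 × 10296 = 6311 C
Moles of electrons = 6311 / 96500 = 0.06540 mol
2H₂O → O₂ + 4H⁺ + 4e⁻, so n(O₂) = 0.06540 / 4 = 0.01635 mol
V = nRT/P = 0.01635 × 0.0821 × 285 / 1.45 = 0.2638 L

0.264 L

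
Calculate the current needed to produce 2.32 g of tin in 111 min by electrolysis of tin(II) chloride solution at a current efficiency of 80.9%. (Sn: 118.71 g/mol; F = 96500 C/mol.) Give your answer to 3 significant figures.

n(Sn) = 2.32 / 118.71 = 0.01954 mol
Sn²⁺ + 2e⁻ → Sn, so n(e⁻) = 2 × 0.01954 = 0.03908 mol
Q = 0.03908 × 96500 / 0.809 = 4662 C
I = Q / t = 4662 / 6660 s = 0.700 A

0.700 A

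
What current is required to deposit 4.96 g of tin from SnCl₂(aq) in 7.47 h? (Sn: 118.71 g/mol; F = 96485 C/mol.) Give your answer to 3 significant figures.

n(Sn) = 4.96 / 118.71 = 0.04178 mol
Sn²⁺ + 2e⁻ → Sn, so n(e⁻) = 2 × 0.04178 = 0.08356 mol
Q = 0.08356 × 96485 = 8062 C
I = Q / t = 8062 / 26892 s = 0.300 A

0.300 A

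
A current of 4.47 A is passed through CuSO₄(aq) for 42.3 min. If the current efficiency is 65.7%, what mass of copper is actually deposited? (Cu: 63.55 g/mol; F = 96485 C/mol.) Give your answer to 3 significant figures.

Q = 4.47 × 2538 = 11340 C
n(e⁻) = 11340 / 96485 = 0.1175 mol
Cu²⁺ + 2e⁻ → Cu, so theoretical m(Cu) = 0.05875 × 63.55 = 3.734 g
Actual mass = 65.7% × 3.734 = 2.45 g

2.45 g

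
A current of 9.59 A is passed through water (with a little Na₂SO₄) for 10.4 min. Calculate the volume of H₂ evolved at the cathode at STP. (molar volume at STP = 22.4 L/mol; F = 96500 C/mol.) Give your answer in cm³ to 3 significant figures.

Q = It = 9.59 × 624 = 5984 C
n(e⁻) = Q/F = 5984/96500 = 0.06201 mol
2H⁺ + 2e⁻ → H₂, so n(H₂) = 0.06201 / 2 = 0.03101 mol
V = 0.03101 × 22.4 = 0.6946 L
= 695 cm³

695 cm³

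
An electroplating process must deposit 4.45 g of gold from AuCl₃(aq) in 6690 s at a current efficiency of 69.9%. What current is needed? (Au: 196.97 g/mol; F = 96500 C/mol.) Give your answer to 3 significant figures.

n(Au) = 4.45 / 196.97 = 0.02259 mol
Au³⁺ + 3e⁻ → Au, so n(e⁻) = 3 × 0.02259 = 0.06777 mol
Q = 0.06777 × 96500 / 0.699 = 9356 C
I = Q / t = 9356 / 6690 s = 1.40 A

1.40 A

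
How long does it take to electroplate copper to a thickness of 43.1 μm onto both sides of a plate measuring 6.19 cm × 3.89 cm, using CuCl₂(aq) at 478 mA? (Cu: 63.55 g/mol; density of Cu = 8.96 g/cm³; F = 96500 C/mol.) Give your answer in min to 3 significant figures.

Plated area = 2 × 6.19 × 3.89 = 48.16 cm²
Volume = 48.16 × 43.1×10⁻⁴ cm = 0.2076 cm³
m(Cu) = 0.2076 × 8.96 = 1.860 g
n(Cu) = 1.860 / 63.55 = 0.02927 mol; n(e⁻) = 2 × 0.02927 = 0.05854 mol
Q = 0.05854 × 96500 = 5649 C
t = 5649 / 0.478 = 11820 s = 197 min

197 min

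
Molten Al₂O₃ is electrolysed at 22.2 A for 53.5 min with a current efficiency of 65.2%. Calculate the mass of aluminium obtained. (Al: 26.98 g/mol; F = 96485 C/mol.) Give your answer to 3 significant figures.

4.33 g

Q = 22.2 × 3210 = 71260 C
n(e⁻) = 71260 / 96485 = 0.7386 mol
Al³⁺ + 3e⁻ → Al, so theoretical m(Al) = 0.2462 × 26.98 = 6.642 g
Actual mass = 65.2% × 6.642 = 4.33 g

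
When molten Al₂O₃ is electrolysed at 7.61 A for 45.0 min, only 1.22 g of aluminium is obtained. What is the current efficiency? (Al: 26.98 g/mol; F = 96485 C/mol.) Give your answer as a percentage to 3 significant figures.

63.7%

Q = 7.61 × 2700 = 20550 C
n(e⁻) = 20550 / 96485 = 0.2130 mol
Al³⁺ + 3e⁻ → Al, so theoretical n(Al) = 0.07100 mol → 1.916 g
Efficiency = 1.22 / 1.916 = 0.6367 = 63.7%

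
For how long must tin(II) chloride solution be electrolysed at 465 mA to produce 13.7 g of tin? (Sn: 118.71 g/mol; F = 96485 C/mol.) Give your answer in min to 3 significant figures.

n(Sn) = 13.7 / 118.71 = 0.1154 mol
Sn²⁺ + 2e⁻ → Sn, so n(e⁻) = 2 × 0.1154 = 0.2308 mol
Q = 0.2308 × 96485 = 22270 C
t = Q / I = 22270 / 0.465 = 47890 s = 798 min

798 min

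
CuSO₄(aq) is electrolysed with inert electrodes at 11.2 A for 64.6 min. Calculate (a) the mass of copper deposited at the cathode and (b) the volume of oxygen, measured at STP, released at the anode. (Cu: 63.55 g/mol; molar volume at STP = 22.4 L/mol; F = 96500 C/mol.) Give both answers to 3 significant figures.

Q = 11.2 × 3876 = 43410 C; n(e⁻) = 43410 / 96500 = 0.4498 mol
Cathode: Cu²⁺ + 2e⁻ → Cu → n(Cu) = 0.4498/2 = 0.2249 mol → 14.3 g
Anode: 2H₂O → O₂ + 4H⁺ + 4e⁻ → n(O₂) = 0.4498/4 = 0.1125 mol → 2.52 L

14.3 g Cu; 2.52 L O₂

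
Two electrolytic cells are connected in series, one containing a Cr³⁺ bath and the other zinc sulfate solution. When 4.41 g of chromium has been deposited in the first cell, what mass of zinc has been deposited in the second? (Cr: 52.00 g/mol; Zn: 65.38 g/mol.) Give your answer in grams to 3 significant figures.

n(Cr) = 4.41 / 52.00 = 0.08481 mol
Cr³⁺ + 3e⁻ → Cr, so n(e⁻) = 3 × 0.08481 = 0.2544 mol
Since the cells are in series, n(e⁻) in the Zn cell is also 0.2544 mol.
Zn²⁺ + 2e⁻ → Zn, so n(Zn) = 0.2544 / 2 = 0.1272 mol
m(Zn) = 0.1272 × 65.38 = 8.32 g

8.32 g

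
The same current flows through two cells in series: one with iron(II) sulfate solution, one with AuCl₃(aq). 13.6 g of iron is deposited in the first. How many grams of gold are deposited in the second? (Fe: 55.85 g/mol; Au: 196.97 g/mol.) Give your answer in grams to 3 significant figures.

32.0 g

n(Fe) = 13.6 / 55.85 = 0.2435 mol
Fe²⁺ + 2e⁻ → Fe, so n(e⁻) = 2 × 0.2435 = 0.4870 mol
Same current for the same time ⇒ same n(e⁻) = 0.4870 mol in both cells.
Au³⁺ + 3e⁻ → Au, so n(Au) = 0.4870 / 3 = 0.1623 mol
m(Au) = 0.1623 × 196.97 = 32.0 g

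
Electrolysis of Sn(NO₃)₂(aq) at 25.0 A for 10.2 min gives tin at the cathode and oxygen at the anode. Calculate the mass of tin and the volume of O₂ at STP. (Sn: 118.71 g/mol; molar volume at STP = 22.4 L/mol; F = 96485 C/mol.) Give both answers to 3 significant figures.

9.41 g Sn; 0.888 L O₂

Q = 25.0 × 612 = 15300 C; n(e⁻) = 15300 / 96485 = 0.1586 mol
Cathode: Sn²⁺ + 2e⁻ → Sn → n(Sn) = 0.1586/2 = 0.07930 mol → 9.41 g
Anode: 2H₂O → O₂ + 4H⁺ + 4e⁻ → n(O₂) = 0.1586/4 = 0.03965 mol → 0.888 L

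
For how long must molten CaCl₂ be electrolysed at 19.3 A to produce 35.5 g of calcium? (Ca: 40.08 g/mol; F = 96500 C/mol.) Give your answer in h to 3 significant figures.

2.46 h

n(Ca) = 35.5 / 40.08 = 0.8857 mol
Ca²⁺ + 2e⁻ → Ca, so n(e⁻) = 2 × 0.8857 = 1.771 mol
Q = 1.771 × 96500 = 1.709×10^5 C
t = Q / I = 1.709×10^5 / 19.3 = 8855 s = 2.46 h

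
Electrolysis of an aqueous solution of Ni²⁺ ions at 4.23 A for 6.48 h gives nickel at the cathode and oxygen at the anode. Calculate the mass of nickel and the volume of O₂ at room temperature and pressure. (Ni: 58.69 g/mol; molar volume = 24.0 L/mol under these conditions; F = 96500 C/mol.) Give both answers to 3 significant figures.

30.0 g Ni; 6.14 L O₂

Q = 4.23 × 23328 = 98680 C; n(e⁻) = 98680 / 96500 = 1.023 mol
Cathode: Ni²⁺ + 2e⁻ → Ni → n(Ni) = 1.023/2 = 0.5115 mol → 30.0 g
Anode: 2H₂O → O₂ + 4H⁺ + 4e⁻ → n(O₂) = 1.023/4 = 0.2558 mol → 6.14 L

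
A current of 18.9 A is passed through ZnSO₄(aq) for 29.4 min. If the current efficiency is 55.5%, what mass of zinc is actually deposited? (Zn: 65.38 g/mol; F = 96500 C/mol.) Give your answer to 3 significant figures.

6.27 g

Q = 18.9 × 1764 = 33340 C
n(e⁻) = 33340 / 96500 = 0.3455 mol
Zn²⁺ + 2e⁻ → Zn, so theoretical m(Zn) = 0.1728 × 65.38 = 11.30 g
Actual mass = 55.5% × 11.30 = 6.27 g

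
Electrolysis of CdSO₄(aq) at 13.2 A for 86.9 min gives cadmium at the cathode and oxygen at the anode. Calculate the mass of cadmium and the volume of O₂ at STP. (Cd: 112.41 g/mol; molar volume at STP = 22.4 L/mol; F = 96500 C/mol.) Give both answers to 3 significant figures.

Q = 13.2 × 5214 = 68820 C; n(e⁻) = 68820 / 96500 = 0.7132 mol
Cathode: Cd²⁺ + 2e⁻ → Cd → n(Cd) = 0.7132/2 = 0.3566 mol → 40.1 g
Anode: 2H₂O → O₂ + 4H⁺ + 4e⁻ → n(O₂) = 0.7132/4 = 0.1783 mol → 3.99 L

40.1 g Cd; 3.99 L O₂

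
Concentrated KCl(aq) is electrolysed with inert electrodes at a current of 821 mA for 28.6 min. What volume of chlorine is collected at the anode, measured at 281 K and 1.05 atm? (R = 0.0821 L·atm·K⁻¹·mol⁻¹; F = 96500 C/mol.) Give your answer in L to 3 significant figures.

0.160 L

Q = 0.821 A × 1716 s = 1409 C
Moles of electrons = 1409 / 96500 = 0.01460 mol
2Cl⁻ → Cl₂ + 2e⁻, so n(Cl₂) = 0.01460 / 2 = 0.007300 mol
V = nRT/P = 0.007300 × 0.0821 × 281 / 1.05 = 0.1604 L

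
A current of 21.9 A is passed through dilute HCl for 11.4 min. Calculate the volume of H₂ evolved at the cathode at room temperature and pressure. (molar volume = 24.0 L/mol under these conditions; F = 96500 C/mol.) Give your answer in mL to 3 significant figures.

1860 mL

Q = 21.9 A × 684 s = 14980 C
n(e⁻) = Q/F = 14980/96500 = 0.1552 mol
2H⁺ + 2e⁻ → H₂, so n(H₂) = 0.1552 / 2 = 0.07760 mol
V = 0.07760 × 24.0 = 1.862 L
= 1860 mL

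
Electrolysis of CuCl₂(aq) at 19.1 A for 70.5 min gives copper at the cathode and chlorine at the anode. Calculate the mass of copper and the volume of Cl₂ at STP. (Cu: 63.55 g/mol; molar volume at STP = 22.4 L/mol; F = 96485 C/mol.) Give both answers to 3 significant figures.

26.6 g Cu; 9.38 L Cl₂

Q = 19.1 × 4230 = 80790 C; n(e⁻) = 80790 / 96485 = 0.8373 mol
Cathode: Cu²⁺ + 2e⁻ → Cu → n(Cu) = 0.8373/2 = 0.4187 mol → 26.6 g
Anode: 2Cl⁻ → Cl₂ + 2e⁻ → n(Cl₂) = 0.8373/2 = 0.4187 mol → 9.38 L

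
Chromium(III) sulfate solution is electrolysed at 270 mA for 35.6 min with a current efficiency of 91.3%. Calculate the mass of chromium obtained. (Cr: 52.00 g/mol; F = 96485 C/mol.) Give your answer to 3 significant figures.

0.0946 g

Q = 0.270 × 2136 = 576.7 C
n(e⁻) = 576.7 / 96485 = 0.005977 mol
Cr³⁺ + 3e⁻ → Cr, so theoretical m(Cr) = 0.001992 × 52.00 = 0.1036 g
Actual mass = 91.3% × 0.1036 = 0.0946 g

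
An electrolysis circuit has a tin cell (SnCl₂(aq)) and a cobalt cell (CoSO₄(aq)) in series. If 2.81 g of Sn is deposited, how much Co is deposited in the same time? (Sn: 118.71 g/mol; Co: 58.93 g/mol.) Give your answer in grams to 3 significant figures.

1.39 g

n(Sn) = 2.81 / 118.71 = 0.02367 mol
Sn²⁺ + 2e⁻ → Sn, so n(e⁻) = 2 × 0.02367 = 0.04734 mol
The cells are in series, so the same charge (and hence the same n(e⁻) = 0.04734 mol) passes through both.
Co²⁺ + 2e⁻ → Co, so n(Co) = 0.04734 / 2 = 0.02367 mol
m(Co) = 0.02367 × 58.93 = 1.39 g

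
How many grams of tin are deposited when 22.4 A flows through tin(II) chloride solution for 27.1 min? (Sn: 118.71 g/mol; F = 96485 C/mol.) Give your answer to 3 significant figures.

22.4 g

Q = It = 22.4 × 1626 = 36420 C
Moles of electrons = 36420 / 96485 = 0.3775 mol
Sn²⁺ + 2e⁻ → Sn, so n(Sn) = 0.3775 / 2 = 0.1888 mol
m = 0.1888 × 118.71 = 22.4 g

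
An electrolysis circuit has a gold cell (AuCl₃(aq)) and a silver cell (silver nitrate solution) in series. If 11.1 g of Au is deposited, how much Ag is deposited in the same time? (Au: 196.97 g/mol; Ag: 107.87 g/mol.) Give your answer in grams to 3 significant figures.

18.2 g

n(Au) = 11.1 / 196.97 = 0.05635 mol
Au³⁺ + 3e⁻ → Au, so n(e⁻) = 3 × 0.05635 = 0.1691 mol
Since the cells are in series, n(e⁻) in the Ag cell is also 0.1691 mol.
Ag⁺ + e⁻ → Ag, so n(Ag) = 0.1691 mol
m(Ag) = 0.1691 × 107.87 = 18.2 g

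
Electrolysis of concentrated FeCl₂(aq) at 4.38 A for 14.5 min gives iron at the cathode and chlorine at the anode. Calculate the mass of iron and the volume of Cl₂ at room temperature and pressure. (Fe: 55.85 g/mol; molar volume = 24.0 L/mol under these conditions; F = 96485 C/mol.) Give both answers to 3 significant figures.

Q = 4.38 × 870 = 3811 C; n(e⁻) = 3811 / 96485 = 0.03950 mol
Cathode: Fe²⁺ + 2e⁻ → Fe → n(Fe) = 0.03950/2 = 0.01975 mol → 1.10 g
Anode: 2Cl⁻ → Cl₂ + 2e⁻ → n(Cl₂) = 0.03950/2 = 0.01975 mol → 0.474 L

1.10 g Fe; 0.474 L Cl₂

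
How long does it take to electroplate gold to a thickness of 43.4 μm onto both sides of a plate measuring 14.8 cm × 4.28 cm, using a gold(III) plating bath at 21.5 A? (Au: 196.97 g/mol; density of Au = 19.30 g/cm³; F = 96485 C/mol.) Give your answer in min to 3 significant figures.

Plated area = 2 × 14.8 × 4.28 = 126.7 cm²
Volume = 126.7 × 43.4×10⁻⁴ cm = 0.5499 cm³
m(Au) = 0.5499 × 19.30 = 10.61 g
n(Au) = 10.61 / 196.97 = 0.05387 mol; n(e⁻) = 3 × 0.05387 = 0.1616 mol
Q = 0.1616 × 96485 = 15590 C
t = 15590 / 21.5 = 725.1 s = 12.1 min

12.1 min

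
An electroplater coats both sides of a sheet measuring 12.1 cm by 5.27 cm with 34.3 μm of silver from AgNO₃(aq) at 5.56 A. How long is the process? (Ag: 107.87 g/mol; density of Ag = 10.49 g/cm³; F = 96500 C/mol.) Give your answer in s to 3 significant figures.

Plated area = 2 × 12.1 × 5.27 = 127.5 cm²
Volume = 127.5 × 34.3×10⁻⁴ cm = 0.4373 cm³
m(Ag) = 0.4373 × 10.49 = 4.587 g
n(Ag) = 4.587 / 107.87 = 0.04252 mol; n(e⁻) = 0.04252 mol
Q = 0.04252 × 96500 = 4103 C
t = 4103 / 5.56 = 737.9 s

738 s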